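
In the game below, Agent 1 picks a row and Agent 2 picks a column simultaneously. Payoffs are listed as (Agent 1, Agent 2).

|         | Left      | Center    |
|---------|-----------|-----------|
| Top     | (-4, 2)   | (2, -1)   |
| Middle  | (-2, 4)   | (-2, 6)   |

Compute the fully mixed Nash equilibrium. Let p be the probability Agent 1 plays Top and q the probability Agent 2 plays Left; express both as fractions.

p = 2/5, q = 2/3

Each player's mixing probability is pinned down by making the *other* player indifferent.
Agent 2 indifferent between Left and Center: p·2 + (1−p)·4 = p·(-1) + (1−p)·6 ⟹ 4 + (-2)p = 6 + (-7)p ⟹ p = 2/5.
Agent 1 indifferent between Top and Middle: q·(-4) + (1−q)·2 = q·(-2) + (1−q)·(-2) ⟹ 2 + (-6)q = (-2) + 0q ⟹ q = 2/3.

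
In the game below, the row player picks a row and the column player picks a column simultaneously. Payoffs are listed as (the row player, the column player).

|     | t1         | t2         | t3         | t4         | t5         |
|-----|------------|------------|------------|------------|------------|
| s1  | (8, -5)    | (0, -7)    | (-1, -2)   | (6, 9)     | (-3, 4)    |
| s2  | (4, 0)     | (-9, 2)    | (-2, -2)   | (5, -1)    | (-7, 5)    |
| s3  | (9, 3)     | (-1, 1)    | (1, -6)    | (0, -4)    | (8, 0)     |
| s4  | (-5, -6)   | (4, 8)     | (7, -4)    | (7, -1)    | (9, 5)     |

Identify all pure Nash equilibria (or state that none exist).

(s3, t1) and (s4, t2)

Find each player's best response to every opponent strategy; NE are the intersections.
The row player's best responses — vs t1: s3 (payoff 9); vs t2: s4 (payoff 4); vs t3: s4 (payoff 7); vs t4: s4 (payoff 7); vs t5: s4 (payoff 9).
The column player's best responses — vs s1: t4 (payoff 9); vs s2: t5 (payoff 5); vs s3: t1 (payoff 3); vs s4: t2 (payoff 8).
Mutual best responses occur at (s3, t1) and (s4, t2); at each, neither player gains by switching.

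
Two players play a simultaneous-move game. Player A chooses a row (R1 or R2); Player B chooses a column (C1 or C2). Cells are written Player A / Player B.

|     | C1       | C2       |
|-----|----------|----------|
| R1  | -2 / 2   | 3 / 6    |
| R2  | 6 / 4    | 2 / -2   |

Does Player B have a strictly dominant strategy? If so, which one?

A strategy is strictly dominant if it gives Player B a strictly higher payoff than every other strategy, against every choice by the opponent.
C1 is not dominant: against R1, C2 gives 6 > 2.
C2 is not dominant: against R2, C1 gives 4 > -2.
No single strategy is best against every opponent action.

None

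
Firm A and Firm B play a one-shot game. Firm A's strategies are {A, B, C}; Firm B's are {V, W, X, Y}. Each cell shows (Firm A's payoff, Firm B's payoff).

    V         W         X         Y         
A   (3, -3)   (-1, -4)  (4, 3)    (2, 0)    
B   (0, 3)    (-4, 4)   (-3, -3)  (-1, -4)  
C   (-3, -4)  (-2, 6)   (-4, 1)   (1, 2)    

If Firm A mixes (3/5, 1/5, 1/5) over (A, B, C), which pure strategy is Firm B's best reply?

X

Firm B's best reply maximizes expected payoff against the mix.
V: (3/5)·(-3) + (1/5)·3 + (1/5)·(-4) = -2
W: (3/5)·(-4) + (1/5)·4 + (1/5)·6 = -2/5
X: (3/5)·3 + (1/5)·(-3) + (1/5)·1 = 7/5
Y: (3/5)·0 + (1/5)·(-4) + (1/5)·2 = -2/5
Highest expected payoff is 7/5, from X.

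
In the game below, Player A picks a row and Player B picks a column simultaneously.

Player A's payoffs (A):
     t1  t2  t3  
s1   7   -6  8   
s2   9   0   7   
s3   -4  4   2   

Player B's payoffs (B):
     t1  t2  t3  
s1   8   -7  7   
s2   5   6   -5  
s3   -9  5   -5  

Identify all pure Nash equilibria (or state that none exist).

(s3, t2)

A profile is a Nash equilibrium when each player is best-responding to the other.
Player A's best responses — vs t1: s2 (payoff 9); vs t2: s3 (payoff 4); vs t3: s1 (payoff 8).
Player B's best responses — vs s1: t1 (payoff 8); vs s2: t2 (payoff 6); vs s3: t2 (payoff 5).
The only mutual best response is (s3, t2); neither player gains by switching there.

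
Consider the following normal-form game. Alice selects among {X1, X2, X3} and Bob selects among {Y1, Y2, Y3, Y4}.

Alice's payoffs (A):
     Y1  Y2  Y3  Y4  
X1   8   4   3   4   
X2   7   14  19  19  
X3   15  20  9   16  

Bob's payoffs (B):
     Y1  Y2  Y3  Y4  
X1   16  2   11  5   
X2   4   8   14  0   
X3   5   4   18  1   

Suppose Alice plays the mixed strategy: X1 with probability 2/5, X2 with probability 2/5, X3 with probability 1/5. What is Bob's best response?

Y3

Bob's best reply maximizes expected payoff against the mix.
Y1: (2/5)·16 + (2/5)·4 + (1/5)·5 = 9
Y2: (2/5)·2 + (2/5)·8 + (1/5)·4 = 24/5
Y3: (2/5)·11 + (2/5)·14 + (1/5)·18 = 68/5
Y4: (2/5)·5 + (2/5)·0 + (1/5)·1 = 11/5
Highest expected payoff is 68/5, from Y3.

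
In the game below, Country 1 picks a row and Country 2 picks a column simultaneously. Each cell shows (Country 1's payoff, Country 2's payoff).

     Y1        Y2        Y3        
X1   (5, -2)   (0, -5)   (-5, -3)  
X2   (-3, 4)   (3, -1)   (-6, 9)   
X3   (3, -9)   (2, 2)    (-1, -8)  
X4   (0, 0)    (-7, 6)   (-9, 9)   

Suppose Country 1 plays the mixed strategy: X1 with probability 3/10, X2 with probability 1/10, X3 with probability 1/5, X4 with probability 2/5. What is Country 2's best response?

Y3

Country 2's best reply maximizes expected payoff against the mix.
Y1: (3/10)·(-2) + (1/10)·4 + (1/5)·(-9) + (2/5)·0 = -2
Y2: (3/10)·(-5) + (1/10)·(-1) + (1/5)·2 + (2/5)·6 = 6/5
Y3: (3/10)·(-3) + (1/10)·9 + (1/5)·(-8) + (2/5)·9 = 2
Highest expected payoff is 2, from Y3.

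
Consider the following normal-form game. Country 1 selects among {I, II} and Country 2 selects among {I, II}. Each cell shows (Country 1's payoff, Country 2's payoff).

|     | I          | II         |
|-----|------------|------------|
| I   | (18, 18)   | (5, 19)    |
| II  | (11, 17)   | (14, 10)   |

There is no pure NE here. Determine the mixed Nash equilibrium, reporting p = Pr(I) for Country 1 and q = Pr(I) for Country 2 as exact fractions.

In a mixed NE each player is indifferent between their pure strategies, so the opponent's mix sets the indifference.
Country 2 indifferent between I and II: p·18 + (1−p)·17 = p·19 + (1−p)·10 ⟹ 17 + 1p = 10 + 9p ⟹ p = 7/8.
Country 1 indifferent between I and II: q·18 + (1−q)·5 = q·11 + (1−q)·14 ⟹ 5 + 13q = 14 + (-3)q ⟹ q = 9/16.

p = 7/8, q = 9/16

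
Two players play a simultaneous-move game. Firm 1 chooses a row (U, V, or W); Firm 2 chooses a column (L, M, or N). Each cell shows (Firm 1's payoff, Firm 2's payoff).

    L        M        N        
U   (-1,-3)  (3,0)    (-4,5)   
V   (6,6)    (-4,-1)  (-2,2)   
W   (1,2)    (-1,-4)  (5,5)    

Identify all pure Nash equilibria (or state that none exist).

(V, L) and (W, N)

A profile is a Nash equilibrium when each player is best-responding to the other.
Firm 1's best responses — vs L: V (payoff 6); vs M: U (payoff 3); vs N: W (payoff 5).
Firm 2's best responses — vs U: N (payoff 5); vs V: L (payoff 6); vs W: N (payoff 5).
Mutual best responses occur at (V, L) and (W, N); at each, neither player gains by switching.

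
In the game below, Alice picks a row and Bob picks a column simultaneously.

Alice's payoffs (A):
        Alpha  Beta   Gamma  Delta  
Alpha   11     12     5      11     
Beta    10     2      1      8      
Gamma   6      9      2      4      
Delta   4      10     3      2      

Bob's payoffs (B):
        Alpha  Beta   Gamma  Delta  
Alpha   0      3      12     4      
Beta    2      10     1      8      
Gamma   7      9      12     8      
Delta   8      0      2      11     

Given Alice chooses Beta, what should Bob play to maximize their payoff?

Beta

With Alice fixed at Beta, Bob's payoffs are: Alpha → 2, Beta → 10, Gamma → 1, Delta → 8.
The maximum is 10, achieved by Beta.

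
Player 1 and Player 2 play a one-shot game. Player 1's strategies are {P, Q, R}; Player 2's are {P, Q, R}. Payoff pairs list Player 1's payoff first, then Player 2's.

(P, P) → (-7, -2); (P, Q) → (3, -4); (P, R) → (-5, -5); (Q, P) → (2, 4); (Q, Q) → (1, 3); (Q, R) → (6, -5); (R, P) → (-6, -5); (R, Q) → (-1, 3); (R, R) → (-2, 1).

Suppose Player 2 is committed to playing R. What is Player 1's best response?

With Player 2 fixed at R, Player 1's payoffs are: P → -5, Q → 6, R → -2.
The maximum is 6, achieved by Q.

Q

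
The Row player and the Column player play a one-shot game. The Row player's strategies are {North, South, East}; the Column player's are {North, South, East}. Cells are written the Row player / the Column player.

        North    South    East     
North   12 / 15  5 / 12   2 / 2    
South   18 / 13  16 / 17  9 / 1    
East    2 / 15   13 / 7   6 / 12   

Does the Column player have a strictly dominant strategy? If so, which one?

Check whether one of the Column player's strategies beats all alternatives regardless of what the opponent does.
North is not dominant: against South, South gives 17 > 13.
South is not dominant: against North, North gives 15 > 12.
East is not dominant: against North, North gives 15 > 2.
No single strategy is best against every opponent action.

None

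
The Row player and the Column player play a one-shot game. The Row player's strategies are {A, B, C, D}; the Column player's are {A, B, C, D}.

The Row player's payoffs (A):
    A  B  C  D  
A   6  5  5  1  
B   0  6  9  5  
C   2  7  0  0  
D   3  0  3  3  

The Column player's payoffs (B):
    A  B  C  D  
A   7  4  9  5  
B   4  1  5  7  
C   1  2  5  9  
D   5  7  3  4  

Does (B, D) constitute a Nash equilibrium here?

Yes

Holding the Column player at D: the Row player gets 5 from B, versus 1 from A, 0 from C, 3 from D. No profitable deviation for the Row player.
Holding the Row player at B: the Column player gets 7 from D, versus 4 from A, 1 from B, 5 from C. No profitable deviation for the Column player either.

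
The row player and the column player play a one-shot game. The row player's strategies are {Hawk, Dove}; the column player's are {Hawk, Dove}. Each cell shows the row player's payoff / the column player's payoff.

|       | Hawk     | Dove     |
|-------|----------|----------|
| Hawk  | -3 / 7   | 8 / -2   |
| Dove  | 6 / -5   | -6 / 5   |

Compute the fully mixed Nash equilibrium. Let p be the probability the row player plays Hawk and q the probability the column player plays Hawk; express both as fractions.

In a mixed NE each player is indifferent between their pure strategies, so the opponent's mix sets the indifference.
The column player indifferent between Hawk and Dove: p·7 + (1−p)·(-5) = p·(-2) + (1−p)·5 ⟹ (-5) + 12p = 5 + (-7)p ⟹ p = 10/19.
The row player indifferent between Hawk and Dove: q·(-3) + (1−q)·8 = q·6 + (1−q)·(-6) ⟹ 8 + (-11)q = (-6) + 12q ⟹ q = 14/23.

p = 10/19, q = 14/23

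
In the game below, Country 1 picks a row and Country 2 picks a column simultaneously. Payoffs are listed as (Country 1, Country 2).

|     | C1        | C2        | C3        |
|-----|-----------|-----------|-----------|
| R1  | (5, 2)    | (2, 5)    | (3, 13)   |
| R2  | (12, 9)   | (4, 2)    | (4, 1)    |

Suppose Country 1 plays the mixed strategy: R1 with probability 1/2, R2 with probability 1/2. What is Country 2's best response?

Compute Country 2's expected payoff from each pure strategy against the given mix.
C1: (1/2)·2 + (1/2)·9 = 11/2
C2: (1/2)·5 + (1/2)·2 = 7/2
C3: (1/2)·13 + (1/2)·1 = 7
Highest expected payoff is 7, from C3.

C3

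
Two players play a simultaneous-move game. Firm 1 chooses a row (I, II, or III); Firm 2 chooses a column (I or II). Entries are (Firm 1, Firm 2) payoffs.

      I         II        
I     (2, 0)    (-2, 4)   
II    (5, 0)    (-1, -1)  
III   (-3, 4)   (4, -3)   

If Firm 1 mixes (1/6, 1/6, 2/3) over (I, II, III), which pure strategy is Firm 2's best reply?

I

Firm 2's best reply maximizes expected payoff against the mix.
I: (1/6)·0 + (1/6)·0 + (2/3)·4 = 8/3
II: (1/6)·4 + (1/6)·(-1) + (2/3)·(-3) = -3/2
Highest expected payoff is 8/3, from I.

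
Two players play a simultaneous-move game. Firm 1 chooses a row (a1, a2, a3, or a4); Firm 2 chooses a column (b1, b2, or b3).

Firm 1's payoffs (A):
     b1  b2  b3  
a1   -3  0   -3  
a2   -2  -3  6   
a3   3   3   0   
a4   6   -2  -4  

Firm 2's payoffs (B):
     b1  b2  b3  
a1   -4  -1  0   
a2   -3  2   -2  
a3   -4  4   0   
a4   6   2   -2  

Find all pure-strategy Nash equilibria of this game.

Check mutual best responses: a cell is a NE iff neither player can gain by unilaterally deviating.
Firm 1's best responses — vs b1: a4 (payoff 6); vs b2: a3 (payoff 3); vs b3: a2 (payoff 6).
Firm 2's best responses — vs a1: b3 (payoff 0); vs a2: b2 (payoff 2); vs a3: b2 (payoff 4); vs a4: b1 (payoff 6).
Mutual best responses occur at (a3, b2) and (a4, b1); at each, neither player gains by switching.

(a3, b2) and (a4, b1)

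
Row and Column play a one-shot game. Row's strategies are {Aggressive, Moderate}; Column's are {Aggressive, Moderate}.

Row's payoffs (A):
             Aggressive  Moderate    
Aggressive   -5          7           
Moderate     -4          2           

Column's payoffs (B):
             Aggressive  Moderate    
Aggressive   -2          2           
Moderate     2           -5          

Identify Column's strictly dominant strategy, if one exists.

No strictly dominant strategy

Check whether one of Column's strategies beats all alternatives regardless of what the opponent does.
Aggressive is not dominant: against Aggressive, Moderate gives 2 > -2.
Moderate is not dominant: against Moderate, Aggressive gives 2 > -5.
No single strategy is best against every opponent action.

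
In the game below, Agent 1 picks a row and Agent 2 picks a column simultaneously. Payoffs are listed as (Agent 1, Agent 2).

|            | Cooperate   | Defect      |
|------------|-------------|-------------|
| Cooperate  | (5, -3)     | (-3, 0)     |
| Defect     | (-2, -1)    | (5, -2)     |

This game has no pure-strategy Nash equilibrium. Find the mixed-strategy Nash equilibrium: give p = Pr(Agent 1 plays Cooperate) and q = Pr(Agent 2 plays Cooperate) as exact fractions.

Each player's mixing probability is pinned down by making the *other* player indifferent.
Agent 2 indifferent between Cooperate and Defect: p·(-3) + (1−p)·(-1) = p·0 + (1−p)·(-2) ⟹ (-1) + (-2)p = (-2) + 2p ⟹ p = 1/4.
Agent 1 indifferent between Cooperate and Defect: q·5 + (1−q)·(-3) = q·(-2) + (1−q)·5 ⟹ (-3) + 8q = 5 + (-7)q ⟹ q = 8/15.

p = 1/4, q = 8/15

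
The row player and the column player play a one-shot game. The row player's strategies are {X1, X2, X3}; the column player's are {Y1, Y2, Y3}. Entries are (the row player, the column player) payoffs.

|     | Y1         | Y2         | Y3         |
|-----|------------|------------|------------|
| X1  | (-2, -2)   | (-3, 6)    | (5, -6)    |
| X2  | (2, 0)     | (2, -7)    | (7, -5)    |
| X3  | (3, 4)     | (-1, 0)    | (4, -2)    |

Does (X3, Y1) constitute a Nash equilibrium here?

Holding the column player at Y1: the row player gets 3 from X3, versus -2 from X1, 2 from X2. No profitable deviation for the row player.
Holding the row player at X3: the column player gets 4 from Y1, versus 0 from Y2, -2 from Y3. No profitable deviation for the column player either.

Yes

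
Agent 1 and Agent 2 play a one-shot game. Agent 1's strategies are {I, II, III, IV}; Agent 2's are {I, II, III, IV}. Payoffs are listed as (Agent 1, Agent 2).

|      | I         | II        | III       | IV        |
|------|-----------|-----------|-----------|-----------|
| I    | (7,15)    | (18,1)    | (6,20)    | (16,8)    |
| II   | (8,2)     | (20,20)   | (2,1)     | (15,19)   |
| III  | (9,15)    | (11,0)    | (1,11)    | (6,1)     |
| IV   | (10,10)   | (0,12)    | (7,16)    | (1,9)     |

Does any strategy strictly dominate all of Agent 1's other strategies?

A strategy is strictly dominant if it gives Agent 1 a strictly higher payoff than every other strategy, against every choice by the opponent.
I is not dominant: against I, II gives 8 > 7.
II is not dominant: against I, III gives 9 > 8.
III is not dominant: against I, IV gives 10 > 9.
IV is not dominant: against II, I gives 18 > 0.
No single strategy is best against every opponent action.

No strictly dominant strategy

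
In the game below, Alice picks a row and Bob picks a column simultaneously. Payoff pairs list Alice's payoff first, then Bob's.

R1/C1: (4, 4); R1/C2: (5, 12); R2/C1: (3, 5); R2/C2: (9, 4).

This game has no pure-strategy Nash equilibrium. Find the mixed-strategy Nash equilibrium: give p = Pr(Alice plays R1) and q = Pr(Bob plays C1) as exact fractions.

In a mixed NE each player is indifferent between their pure strategies, so the opponent's mix sets the indifference.
Bob indifferent between C1 and C2: p·4 + (1−p)·5 = p·12 + (1−p)·4 ⟹ 5 + (-1)p = 4 + 8p ⟹ p = 1/9.
Alice indifferent between R1 and R2: q·4 + (1−q)·5 = q·3 + (1−q)·9 ⟹ 5 + (-1)q = 9 + (-6)q ⟹ q = 4/5.

p = 1/9, q = 4/5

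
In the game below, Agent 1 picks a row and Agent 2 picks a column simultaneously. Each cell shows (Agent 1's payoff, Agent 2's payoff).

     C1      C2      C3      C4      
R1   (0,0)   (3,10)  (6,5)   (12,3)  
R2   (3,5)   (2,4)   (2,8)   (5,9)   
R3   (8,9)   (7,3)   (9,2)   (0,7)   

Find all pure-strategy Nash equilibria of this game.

Check mutual best responses: a cell is a NE iff neither player can gain by unilaterally deviating.
Agent 1's best responses — vs C1: R3 (payoff 8); vs C2: R3 (payoff 7); vs C3: R3 (payoff 9); vs C4: R1 (payoff 12).
Agent 2's best responses — vs R1: C2 (payoff 10); vs R2: C4 (payoff 9); vs R3: C1 (payoff 9).
The only mutual best response is (R3, C1); neither player gains by switching there.

(R3, C1)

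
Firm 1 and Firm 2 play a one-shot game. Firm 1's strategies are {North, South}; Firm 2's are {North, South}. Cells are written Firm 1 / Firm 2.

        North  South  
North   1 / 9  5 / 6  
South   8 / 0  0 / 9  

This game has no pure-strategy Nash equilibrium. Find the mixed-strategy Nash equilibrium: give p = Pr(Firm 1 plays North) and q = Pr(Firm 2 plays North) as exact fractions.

p = 3/4, q = 5/12

Each player's mixing probability is pinned down by making the *other* player indifferent.
Firm 2 indifferent between North and South: p·9 + (1−p)·0 = p·6 + (1−p)·9 ⟹ 0 + 9p = 9 + (-3)p ⟹ p = 3/4.
Firm 1 indifferent between North and South: q·1 + (1−q)·5 = q·8 + (1−q)·0 ⟹ 5 + (-4)q = 0 + 8q ⟹ q = 5/12.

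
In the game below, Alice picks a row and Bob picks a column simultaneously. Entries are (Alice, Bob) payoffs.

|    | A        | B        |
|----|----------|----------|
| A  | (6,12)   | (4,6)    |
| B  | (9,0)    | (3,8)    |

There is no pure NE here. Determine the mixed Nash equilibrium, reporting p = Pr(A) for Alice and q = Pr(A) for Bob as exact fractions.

In a mixed NE each player is indifferent between their pure strategies, so the opponent's mix sets the indifference.
Bob indifferent between A and B: p·12 + (1−p)·0 = p·6 + (1−p)·8 ⟹ 0 + 12p = 8 + (-2)p ⟹ p = 4/7.
Alice indifferent between A and B: q·6 + (1−q)·4 = q·9 + (1−q)·3 ⟹ 4 + 2q = 3 + 6q ⟹ q = 1/4.

p = 4/7, q = 1/4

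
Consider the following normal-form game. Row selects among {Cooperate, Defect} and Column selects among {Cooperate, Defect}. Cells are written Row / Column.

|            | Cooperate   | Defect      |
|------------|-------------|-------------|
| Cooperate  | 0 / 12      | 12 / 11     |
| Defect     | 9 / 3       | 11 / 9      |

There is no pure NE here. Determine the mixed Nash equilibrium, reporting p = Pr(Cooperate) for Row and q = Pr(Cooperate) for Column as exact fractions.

p = 6/7, q = 1/10

In a mixed NE each player is indifferent between their pure strategies, so the opponent's mix sets the indifference.
Column indifferent between Cooperate and Defect: p·12 + (1−p)·3 = p·11 + (1−p)·9 ⟹ 3 + 9p = 9 + 2p ⟹ p = 6/7.
Row indifferent between Cooperate and Defect: q·0 + (1−q)·12 = q·9 + (1−q)·11 ⟹ 12 + (-12)q = 11 + (-2)q ⟹ q = 1/10.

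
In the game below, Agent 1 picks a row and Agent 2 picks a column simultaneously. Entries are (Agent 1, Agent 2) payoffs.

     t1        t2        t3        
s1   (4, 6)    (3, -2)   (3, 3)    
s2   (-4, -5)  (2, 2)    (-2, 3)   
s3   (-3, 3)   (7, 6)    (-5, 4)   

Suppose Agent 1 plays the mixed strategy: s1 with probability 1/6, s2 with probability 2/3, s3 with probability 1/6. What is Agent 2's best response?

t3

Compute Agent 2's expected payoff from each pure strategy against the given mix.
t1: (1/6)·6 + (2/3)·(-5) + (1/6)·3 = -11/6
t2: (1/6)·(-2) + (2/3)·2 + (1/6)·6 = 2
t3: (1/6)·3 + (2/3)·3 + (1/6)·4 = 19/6
Highest expected payoff is 19/6, from t3.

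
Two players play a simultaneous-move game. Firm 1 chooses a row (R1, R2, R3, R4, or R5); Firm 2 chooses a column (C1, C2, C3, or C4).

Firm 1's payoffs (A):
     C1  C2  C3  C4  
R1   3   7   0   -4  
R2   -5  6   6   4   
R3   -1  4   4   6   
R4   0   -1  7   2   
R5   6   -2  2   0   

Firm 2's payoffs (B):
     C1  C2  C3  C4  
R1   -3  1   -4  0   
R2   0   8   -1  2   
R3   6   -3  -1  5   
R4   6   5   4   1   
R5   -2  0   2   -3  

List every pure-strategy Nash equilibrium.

Check mutual best responses: a cell is a NE iff neither player can gain by unilaterally deviating.
Firm 1's best responses — vs C1: R5 (payoff 6); vs C2: R1 (payoff 7); vs C3: R4 (payoff 7); vs C4: R3 (payoff 6).
Firm 2's best responses — vs R1: C2 (payoff 1); vs R2: C2 (payoff 8); vs R3: C1 (payoff 6); vs R4: C1 (payoff 6); vs R5: C3 (payoff 2).
The only mutual best response is (R1, C2); neither player gains by switching there.

(R1, C2)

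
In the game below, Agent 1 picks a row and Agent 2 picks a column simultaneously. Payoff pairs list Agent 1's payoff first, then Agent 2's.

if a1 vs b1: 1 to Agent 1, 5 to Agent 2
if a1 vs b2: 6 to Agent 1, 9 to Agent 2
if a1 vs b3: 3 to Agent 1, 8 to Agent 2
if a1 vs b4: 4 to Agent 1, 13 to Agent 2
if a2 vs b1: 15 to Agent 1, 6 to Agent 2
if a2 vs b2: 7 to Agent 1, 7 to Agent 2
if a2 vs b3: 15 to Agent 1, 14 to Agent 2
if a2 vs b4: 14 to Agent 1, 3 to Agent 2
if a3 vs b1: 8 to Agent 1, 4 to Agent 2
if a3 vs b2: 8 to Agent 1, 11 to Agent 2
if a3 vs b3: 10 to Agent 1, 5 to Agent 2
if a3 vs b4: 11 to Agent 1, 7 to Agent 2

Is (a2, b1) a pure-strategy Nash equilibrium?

Holding Agent 2 at b1: Agent 1 gets 15 from a2, versus 1 from a1, 8 from a3. No profitable deviation for Agent 1.
Holding Agent 1 at a2: Agent 2 gets 6 from b1 but could get 14 by switching to b3. Agent 2 has a profitable deviation.

No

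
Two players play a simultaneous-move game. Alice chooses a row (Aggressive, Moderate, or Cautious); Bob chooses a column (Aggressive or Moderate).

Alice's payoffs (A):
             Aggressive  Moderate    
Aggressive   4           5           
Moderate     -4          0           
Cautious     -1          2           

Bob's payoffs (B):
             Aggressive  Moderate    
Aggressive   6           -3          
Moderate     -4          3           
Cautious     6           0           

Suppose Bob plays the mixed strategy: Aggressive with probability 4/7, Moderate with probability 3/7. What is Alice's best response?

Aggressive

Compute Alice's expected payoff from each pure strategy against the given mix.
Aggressive: (4/7)·4 + (3/7)·5 = 31/7
Moderate: (4/7)·(-4) + (3/7)·0 = -16/7
Cautious: (4/7)·(-1) + (3/7)·2 = 2/7
Highest expected payoff is 31/7, from Aggressive.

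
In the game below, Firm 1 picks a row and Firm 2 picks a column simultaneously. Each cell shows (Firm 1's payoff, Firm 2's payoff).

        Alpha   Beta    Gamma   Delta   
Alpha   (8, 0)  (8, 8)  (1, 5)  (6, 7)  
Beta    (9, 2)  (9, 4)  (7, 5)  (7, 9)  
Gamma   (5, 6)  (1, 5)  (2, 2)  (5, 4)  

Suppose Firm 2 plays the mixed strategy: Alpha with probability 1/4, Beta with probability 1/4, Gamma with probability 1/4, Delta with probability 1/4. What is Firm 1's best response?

Firm 1's best reply maximizes expected payoff against the mix.
Alpha: (1/4)·8 + (1/4)·8 + (1/4)·1 + (1/4)·6 = 23/4
Beta: (1/4)·9 + (1/4)·9 + (1/4)·7 + (1/4)·7 = 8
Gamma: (1/4)·5 + (1/4)·1 + (1/4)·2 + (1/4)·5 = 13/4
Highest expected payoff is 8, from Beta.

Beta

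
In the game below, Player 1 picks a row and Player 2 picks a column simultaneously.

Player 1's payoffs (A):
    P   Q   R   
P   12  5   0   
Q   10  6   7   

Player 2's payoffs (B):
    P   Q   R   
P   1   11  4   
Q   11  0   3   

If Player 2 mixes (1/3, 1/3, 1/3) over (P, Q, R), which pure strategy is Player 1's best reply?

Q

Compute Player 1's expected payoff from each pure strategy against the given mix.
P: (1/3)·12 + (1/3)·5 + (1/3)·0 = 17/3
Q: (1/3)·10 + (1/3)·6 + (1/3)·7 = 23/3
Highest expected payoff is 23/3, from Q.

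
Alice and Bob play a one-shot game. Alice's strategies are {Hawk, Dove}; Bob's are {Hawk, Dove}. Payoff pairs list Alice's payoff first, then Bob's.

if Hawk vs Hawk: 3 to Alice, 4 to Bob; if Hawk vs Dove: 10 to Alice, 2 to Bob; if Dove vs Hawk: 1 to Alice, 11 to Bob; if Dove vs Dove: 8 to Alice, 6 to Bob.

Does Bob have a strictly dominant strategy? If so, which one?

Check whether one of Bob's strategies beats all alternatives regardless of what the opponent does.
Hawk strictly dominates: vs Hawk: 4 > 2; vs Dove: 11 > 6.

Hawk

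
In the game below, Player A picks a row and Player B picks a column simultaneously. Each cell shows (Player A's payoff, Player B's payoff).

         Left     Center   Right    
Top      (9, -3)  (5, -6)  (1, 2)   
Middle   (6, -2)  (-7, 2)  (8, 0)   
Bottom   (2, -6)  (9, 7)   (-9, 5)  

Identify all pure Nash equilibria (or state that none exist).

A profile is a Nash equilibrium when each player is best-responding to the other.
Player A's best responses — vs Left: Top (payoff 9); vs Center: Bottom (payoff 9); vs Right: Middle (payoff 8).
Player B's best responses — vs Top: Right (payoff 2); vs Middle: Center (payoff 2); vs Bottom: Center (payoff 7).
The only mutual best response is (Bottom, Center); neither player gains by switching there.

(Bottom, Center)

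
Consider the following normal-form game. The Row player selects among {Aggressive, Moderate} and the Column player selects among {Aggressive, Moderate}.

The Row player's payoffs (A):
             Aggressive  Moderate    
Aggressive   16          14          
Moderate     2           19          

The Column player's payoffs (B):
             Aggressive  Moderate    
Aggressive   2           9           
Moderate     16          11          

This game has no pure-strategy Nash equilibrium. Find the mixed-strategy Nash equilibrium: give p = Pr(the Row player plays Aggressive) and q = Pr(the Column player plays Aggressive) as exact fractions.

In a mixed NE each player is indifferent between their pure strategies, so the opponent's mix sets the indifference.
The Column player indifferent between Aggressive and Moderate: p·2 + (1−p)·16 = p·9 + (1−p)·11 ⟹ 16 + (-14)p = 11 + (-2)p ⟹ p = 5/12.
The Row player indifferent between Aggressive and Moderate: q·16 + (1−q)·14 = q·2 + (1−q)·19 ⟹ 14 + 2q = 19 + (-17)q ⟹ q = 5/19.

p = 5/12, q = 5/19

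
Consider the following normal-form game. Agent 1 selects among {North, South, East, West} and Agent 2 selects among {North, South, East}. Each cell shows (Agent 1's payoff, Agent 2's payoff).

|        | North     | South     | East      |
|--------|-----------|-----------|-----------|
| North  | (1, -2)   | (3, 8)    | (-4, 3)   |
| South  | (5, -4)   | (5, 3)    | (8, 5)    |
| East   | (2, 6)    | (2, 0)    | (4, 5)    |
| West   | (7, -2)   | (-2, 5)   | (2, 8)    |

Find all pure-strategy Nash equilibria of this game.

Find each player's best response to every opponent strategy; NE are the intersections.
Agent 1's best responses — vs North: West (payoff 7); vs South: South (payoff 5); vs East: South (payoff 8).
Agent 2's best responses — vs North: South (payoff 8); vs South: East (payoff 5); vs East: North (payoff 6); vs West: East (payoff 8).
The only mutual best response is (South, East); neither player gains by switching there.

(South, East)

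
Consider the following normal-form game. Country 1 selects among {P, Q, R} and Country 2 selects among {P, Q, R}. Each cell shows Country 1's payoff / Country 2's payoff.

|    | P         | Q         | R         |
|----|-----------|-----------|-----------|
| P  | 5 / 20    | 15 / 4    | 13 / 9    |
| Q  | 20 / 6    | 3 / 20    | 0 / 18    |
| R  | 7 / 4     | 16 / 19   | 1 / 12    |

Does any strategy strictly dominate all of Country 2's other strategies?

None

A strategy is strictly dominant if it gives Country 2 a strictly higher payoff than every other strategy, against every choice by the opponent.
P is not dominant: against Q, Q gives 20 > 6.
Q is not dominant: against P, P gives 20 > 4.
R is not dominant: against P, P gives 20 > 9.
No single strategy is best against every opponent action.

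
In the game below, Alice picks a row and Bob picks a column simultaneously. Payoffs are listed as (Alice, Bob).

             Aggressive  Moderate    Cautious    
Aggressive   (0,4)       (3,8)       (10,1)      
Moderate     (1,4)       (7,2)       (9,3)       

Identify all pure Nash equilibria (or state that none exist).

Find each player's best response to every opponent strategy; NE are the intersections.
Alice's best responses — vs Aggressive: Moderate (payoff 1); vs Moderate: Moderate (payoff 7); vs Cautious: Aggressive (payoff 10).
Bob's best responses — vs Aggressive: Moderate (payoff 8); vs Moderate: Aggressive (payoff 4).
The only mutual best response is (Moderate, Aggressive); neither player gains by switching there.

(Moderate, Aggressive)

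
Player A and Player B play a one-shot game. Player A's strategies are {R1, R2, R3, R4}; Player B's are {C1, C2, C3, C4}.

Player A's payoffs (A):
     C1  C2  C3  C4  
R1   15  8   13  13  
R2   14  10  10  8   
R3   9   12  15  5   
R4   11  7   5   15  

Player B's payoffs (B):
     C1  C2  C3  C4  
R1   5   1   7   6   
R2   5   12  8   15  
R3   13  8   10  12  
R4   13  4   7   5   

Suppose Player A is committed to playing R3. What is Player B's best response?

C1

With Player A fixed at R3, Player B's payoffs are: C1 → 13, C2 → 8, C3 → 10, C4 → 12.
The maximum is 13, achieved by C1.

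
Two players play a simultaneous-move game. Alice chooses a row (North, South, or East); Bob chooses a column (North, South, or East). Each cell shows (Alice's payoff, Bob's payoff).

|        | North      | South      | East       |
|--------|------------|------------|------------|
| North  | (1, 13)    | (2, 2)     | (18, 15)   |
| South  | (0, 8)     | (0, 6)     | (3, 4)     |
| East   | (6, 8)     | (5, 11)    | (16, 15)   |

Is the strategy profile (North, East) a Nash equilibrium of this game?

Yes

Holding Bob at East: Alice gets 18 from North, versus 3 from South, 16 from East. No profitable deviation for Alice.
Holding Alice at North: Bob gets 15 from East, versus 13 from North, 2 from South. No profitable deviation for Bob either.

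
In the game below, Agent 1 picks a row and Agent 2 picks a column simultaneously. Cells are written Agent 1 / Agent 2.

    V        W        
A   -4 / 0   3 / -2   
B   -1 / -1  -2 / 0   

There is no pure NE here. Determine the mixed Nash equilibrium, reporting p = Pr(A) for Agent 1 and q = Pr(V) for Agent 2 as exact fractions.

p = 1/3, q = 5/8

In a mixed NE each player is indifferent between their pure strategies, so the opponent's mix sets the indifference.
Agent 2 indifferent between V and W: p·0 + (1−p)·(-1) = p·(-2) + (1−p)·0 ⟹ (-1) + 1p = 0 + (-2)p ⟹ p = 1/3.
Agent 1 indifferent between A and B: q·(-4) + (1−q)·3 = q·(-1) + (1−q)·(-2) ⟹ 3 + (-7)q = (-2) + 1q ⟹ q = 5/8.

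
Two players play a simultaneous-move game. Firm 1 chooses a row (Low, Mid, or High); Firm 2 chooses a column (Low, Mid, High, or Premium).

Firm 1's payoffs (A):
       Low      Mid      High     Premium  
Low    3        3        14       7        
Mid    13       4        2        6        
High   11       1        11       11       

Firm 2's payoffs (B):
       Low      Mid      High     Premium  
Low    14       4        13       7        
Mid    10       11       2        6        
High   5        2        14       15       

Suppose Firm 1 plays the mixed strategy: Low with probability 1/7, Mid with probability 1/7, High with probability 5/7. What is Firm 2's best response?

Compute Firm 2's expected payoff from each pure strategy against the given mix.
Low: (1/7)·14 + (1/7)·10 + (5/7)·5 = 7
Mid: (1/7)·4 + (1/7)·11 + (5/7)·2 = 25/7
High: (1/7)·13 + (1/7)·2 + (5/7)·14 = 85/7
Premium: (1/7)·7 + (1/7)·6 + (5/7)·15 = 88/7
Highest expected payoff is 88/7, from Premium.

Premium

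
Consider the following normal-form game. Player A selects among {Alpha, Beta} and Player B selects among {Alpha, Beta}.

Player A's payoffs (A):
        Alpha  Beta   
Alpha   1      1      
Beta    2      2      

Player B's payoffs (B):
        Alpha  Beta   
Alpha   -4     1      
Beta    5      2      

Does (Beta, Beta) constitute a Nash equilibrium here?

Holding Player B at Beta: Player A gets 2 from Beta, versus 1 from Alpha. No profitable deviation for Player A.
Holding Player A at Beta: Player B gets 2 from Beta but could get 5 by switching to Alpha. Player B has a profitable deviation.

No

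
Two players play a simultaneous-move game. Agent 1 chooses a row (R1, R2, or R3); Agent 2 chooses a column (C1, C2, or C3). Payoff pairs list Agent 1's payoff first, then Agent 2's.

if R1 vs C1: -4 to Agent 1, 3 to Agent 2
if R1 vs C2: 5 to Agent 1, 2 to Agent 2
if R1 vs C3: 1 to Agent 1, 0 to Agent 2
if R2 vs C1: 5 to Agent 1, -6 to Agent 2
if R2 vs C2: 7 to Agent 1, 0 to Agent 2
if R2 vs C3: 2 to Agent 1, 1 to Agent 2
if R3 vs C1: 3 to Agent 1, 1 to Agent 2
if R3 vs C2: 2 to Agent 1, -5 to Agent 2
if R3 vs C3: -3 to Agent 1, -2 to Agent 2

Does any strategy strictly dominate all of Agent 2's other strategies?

Check whether one of Agent 2's strategies beats all alternatives regardless of what the opponent does.
C1 is not dominant: against R2, C2 gives 0 > -6.
C2 is not dominant: against R1, C1 gives 3 > 2.
C3 is not dominant: against R1, C1 gives 3 > 0.
No single strategy is best against every opponent action.

None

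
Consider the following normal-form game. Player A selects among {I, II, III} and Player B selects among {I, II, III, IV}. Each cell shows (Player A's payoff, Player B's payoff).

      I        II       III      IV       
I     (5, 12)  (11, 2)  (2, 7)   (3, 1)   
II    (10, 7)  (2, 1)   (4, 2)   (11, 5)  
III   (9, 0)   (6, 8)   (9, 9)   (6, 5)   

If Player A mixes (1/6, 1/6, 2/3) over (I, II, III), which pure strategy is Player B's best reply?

III

Compute Player B's expected payoff from each pure strategy against the given mix.
I: (1/6)·12 + (1/6)·7 + (2/3)·0 = 19/6
II: (1/6)·2 + (1/6)·1 + (2/3)·8 = 35/6
III: (1/6)·7 + (1/6)·2 + (2/3)·9 = 15/2
IV: (1/6)·1 + (1/6)·5 + (2/3)·5 = 13/3
Highest expected payoff is 15/2, from III.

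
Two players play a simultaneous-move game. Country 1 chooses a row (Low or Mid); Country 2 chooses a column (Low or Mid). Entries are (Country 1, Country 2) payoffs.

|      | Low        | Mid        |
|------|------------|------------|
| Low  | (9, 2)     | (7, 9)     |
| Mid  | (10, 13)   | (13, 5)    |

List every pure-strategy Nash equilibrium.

Find each player's best response to every opponent strategy; NE are the intersections.
Country 1's best responses — vs Low: Mid (payoff 10); vs Mid: Mid (payoff 13).
Country 2's best responses — vs Low: Mid (payoff 9); vs Mid: Low (payoff 13).
The only mutual best response is (Mid, Low); neither player gains by switching there.

(Mid, Low)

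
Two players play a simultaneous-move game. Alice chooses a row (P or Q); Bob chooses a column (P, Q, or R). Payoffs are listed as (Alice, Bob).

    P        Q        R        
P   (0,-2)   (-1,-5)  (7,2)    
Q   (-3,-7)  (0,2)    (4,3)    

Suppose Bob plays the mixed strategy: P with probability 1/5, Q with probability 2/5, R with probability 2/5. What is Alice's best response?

P

Compute Alice's expected payoff from each pure strategy against the given mix.
P: (1/5)·0 + (2/5)·(-1) + (2/5)·7 = 12/5
Q: (1/5)·(-3) + (2/5)·0 + (2/5)·4 = 1
Highest expected payoff is 12/5, from P.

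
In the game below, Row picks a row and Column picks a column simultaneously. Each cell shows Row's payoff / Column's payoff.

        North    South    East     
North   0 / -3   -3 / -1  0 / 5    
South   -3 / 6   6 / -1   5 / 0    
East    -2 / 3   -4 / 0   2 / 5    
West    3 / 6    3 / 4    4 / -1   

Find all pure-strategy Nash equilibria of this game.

(West, North)

Check mutual best responses: a cell is a NE iff neither player can gain by unilaterally deviating.
Row's best responses — vs North: West (payoff 3); vs South: South (payoff 6); vs East: South (payoff 5).
Column's best responses — vs North: East (payoff 5); vs South: North (payoff 6); vs East: East (payoff 5); vs West: North (payoff 6).
The only mutual best response is (West, North); neither player gains by switching there.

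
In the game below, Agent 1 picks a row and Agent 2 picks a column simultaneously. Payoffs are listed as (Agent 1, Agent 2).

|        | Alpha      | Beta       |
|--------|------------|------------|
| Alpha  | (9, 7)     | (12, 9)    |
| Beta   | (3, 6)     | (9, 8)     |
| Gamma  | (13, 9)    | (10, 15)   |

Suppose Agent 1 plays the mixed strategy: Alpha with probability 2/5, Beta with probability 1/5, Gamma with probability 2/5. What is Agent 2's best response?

Compute Agent 2's expected payoff from each pure strategy against the given mix.
Alpha: (2/5)·7 + (1/5)·6 + (2/5)·9 = 38/5
Beta: (2/5)·9 + (1/5)·8 + (2/5)·15 = 56/5
Highest expected payoff is 56/5, from Beta.

Beta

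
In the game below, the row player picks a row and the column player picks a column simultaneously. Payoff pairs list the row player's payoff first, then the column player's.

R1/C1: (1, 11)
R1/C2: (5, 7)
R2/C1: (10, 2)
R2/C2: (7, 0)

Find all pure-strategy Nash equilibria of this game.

Check mutual best responses: a cell is a NE iff neither player can gain by unilaterally deviating.
The row player's best responses — vs C1: R2 (payoff 10); vs C2: R2 (payoff 7).
The column player's best responses — vs R1: C1 (payoff 11); vs R2: C1 (payoff 2).
The only mutual best response is (R2, C1); neither player gains by switching there.

(R2, C1)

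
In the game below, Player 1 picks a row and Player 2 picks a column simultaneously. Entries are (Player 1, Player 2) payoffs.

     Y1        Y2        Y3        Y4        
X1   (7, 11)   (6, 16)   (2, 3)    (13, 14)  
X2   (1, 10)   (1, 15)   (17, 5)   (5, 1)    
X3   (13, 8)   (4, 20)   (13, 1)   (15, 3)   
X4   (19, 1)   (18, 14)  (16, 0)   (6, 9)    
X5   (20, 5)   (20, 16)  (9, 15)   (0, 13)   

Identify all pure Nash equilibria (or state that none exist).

(X5, Y2)

Check mutual best responses: a cell is a NE iff neither player can gain by unilaterally deviating.
Player 1's best responses — vs Y1: X5 (payoff 20); vs Y2: X5 (payoff 20); vs Y3: X2 (payoff 17); vs Y4: X3 (payoff 15).
Player 2's best responses — vs X1: Y2 (payoff 16); vs X2: Y2 (payoff 15); vs X3: Y2 (payoff 20); vs X4: Y2 (payoff 14); vs X5: Y2 (payoff 16).
The only mutual best response is (X5, Y2); neither player gains by switching there.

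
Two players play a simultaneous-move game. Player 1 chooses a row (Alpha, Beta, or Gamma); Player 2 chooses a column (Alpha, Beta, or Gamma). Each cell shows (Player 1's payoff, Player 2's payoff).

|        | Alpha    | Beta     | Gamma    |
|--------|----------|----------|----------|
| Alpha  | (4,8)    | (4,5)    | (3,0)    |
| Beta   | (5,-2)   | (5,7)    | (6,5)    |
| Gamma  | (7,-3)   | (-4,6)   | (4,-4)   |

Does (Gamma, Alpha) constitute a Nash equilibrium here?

No

Holding Player 2 at Alpha: Player 1 gets 7 from Gamma, versus 4 from Alpha, 5 from Beta. No profitable deviation for Player 1.
Holding Player 1 at Gamma: Player 2 gets -3 from Alpha but could get 6 by switching to Beta. Player 2 has a profitable deviation.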